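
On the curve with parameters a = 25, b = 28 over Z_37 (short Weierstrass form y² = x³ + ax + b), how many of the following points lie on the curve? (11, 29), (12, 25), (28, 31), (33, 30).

(11, 29): 29² ≡ 27, rhs ≡ 6 → off.
(12, 25): 25² ≡ 33, rhs ≡ 21 → off.
(28, 31): 31² ≡ 36, rhs ≡ 36 → on.
(33, 30): 30² ≡ 12, rhs ≡ 12 → on.

2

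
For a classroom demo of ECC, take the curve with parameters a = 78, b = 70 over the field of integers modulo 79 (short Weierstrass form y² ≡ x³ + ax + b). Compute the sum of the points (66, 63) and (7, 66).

(66, 63) + (7, 66). λ = (66 - 63)/(7 - 66) ≡ 3/20 mod 79. 20⁻¹ ≡ 4 (mod 79) since 20·4 = 80 ≡ 1, so λ ≡ 12.
  x = λ² - 66 - 7 = 144 - 73 ≡ 71; y = λ·(66 - 71) - 63 ≡ 35. → (71, 35)

(71, 35)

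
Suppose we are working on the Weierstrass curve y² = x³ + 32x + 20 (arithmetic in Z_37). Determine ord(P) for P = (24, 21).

5

2P: tangent at (24, 21): λ = (3·24² + 32)/(2·21) ≡ 21/5. 5⁻¹ ≡ 15 (mod 37) since 5·15 = 75 ≡ 1, so λ ≡ 21·15 ≡ 19.
  x = λ² - 24 - 24 = 361 - 48 ≡ 17; y = λ·(24 - 17) - 21 ≡ 1. → (17, 1)
3P: (17, 1) + (24, 21). λ = (21 - 1)/(24 - 17) ≡ 20/7 mod 37. 7⁻¹ ≡ 16 (mod 37), so λ ≡ 24.
  x = λ² - 17 - 24 = 576 - 41 ≡ 17; y = λ·(17 - 17) - 1 ≡ 36. → (17, 36)
4P: (17, 36) + (24, 21). λ = (21 - 36)/(24 - 17) ≡ 22/7 mod 37. 7⁻¹ ≡ 16 (mod 37), so λ ≡ 19.
  x = λ² - 17 - 24 = 361 - 41 ≡ 24; y = λ·(17 - 24) - 36 ≡ 16. → (24, 16)
5P: (24, 16) + (24, 21): same x and y₁ ≡ -y₂, so the sum is ∞.
5P = ∞, so the order is 5.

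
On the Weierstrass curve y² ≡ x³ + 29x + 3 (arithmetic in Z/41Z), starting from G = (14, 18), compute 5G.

Repeated addition: build up to 5G.
2G: tangent at (14, 18): λ = (3·14² + 29)/(2·18) ≡ 2/36. 36⁻¹ ≡ 8 (mod 41) since 36·8 = 288 ≡ 1, so λ ≡ 2·8 ≡ 16.
  x = λ² - 14 - 14 = 256 - 28 ≡ 23; y = λ·(14 - 23) - 18 ≡ 2. → (23, 2)
3G: (23, 2) + (14, 18). λ = (18 - 2)/(14 - 23) ≡ 16/32 mod 41. 32⁻¹ ≡ 9 (mod 41) since 32·9 = 288 ≡ 1, so λ ≡ 21.
  x = λ² - 23 - 14 = 441 - 37 ≡ 35; y = λ·(23 - 35) - 2 ≡ 33. → (35, 33)
4G: (35, 33) + (14, 18). λ = (18 - 33)/(14 - 35) ≡ 26/20 mod 41. 20⁻¹ ≡ 39 (mod 41) since 20·39 = 780 ≡ 1, so λ ≡ 30.
  x = λ² - 35 - 14 = 900 - 49 ≡ 31; y = λ·(35 - 31) - 33 ≡ 5. → (31, 5)
5G: (31, 5) + (14, 18). λ = (18 - 5)/(14 - 31) ≡ 13/24 mod 41. 24⁻¹ ≡ 12 (mod 41), so λ ≡ 33.
  x = λ² - 31 - 14 = 1089 - 45 ≡ 19; y = λ·(31 - 19) - 5 ≡ 22. → (19, 22)

(19, 22)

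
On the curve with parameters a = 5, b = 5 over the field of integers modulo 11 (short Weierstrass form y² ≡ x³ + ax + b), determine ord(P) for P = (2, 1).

9

2P: tangent at (2, 1): λ = (3·2² + 5)/(2·1) ≡ 6/2. 2⁻¹ ≡ 6 (mod 11), so λ ≡ 6·6 ≡ 3.
  x = λ² - 2 - 2 = 9 - 4 ≡ 5; y = λ·(2 - 5) - 1 ≡ 1. → (5, 1)
3P: (5, 1) + (2, 1). λ = (1 - 1)/(2 - 5) ≡ 0/8 mod 11. 8⁻¹ ≡ 7 (mod 11) since 8·7 = 56 ≡ 1, so λ ≡ 0.
  x = λ² - 5 - 2 = 0 - 7 ≡ 4; y = λ·(5 - 4) - 1 ≡ 10. → (4, 10)
4P: (4, 10) + (2, 1). λ = (1 - 10)/(2 - 4) ≡ 2/9 mod 11. 9⁻¹ ≡ 5 (mod 11), so λ ≡ 10.
  x = λ² - 4 - 2 = 100 - 6 ≡ 6; y = λ·(4 - 6) - 10 ≡ 3. → (6, 3)
5P: (6, 3) + (2, 1). λ = (1 - 3)/(2 - 6) ≡ 9/7 mod 11. 7⁻¹ ≡ 8 (mod 11), so λ ≡ 6.
  x = λ² - 6 - 2 = 36 - 8 ≡ 6; y = λ·(6 - 6) - 3 ≡ 8. → (6, 8)
6P: (6, 8) + (2, 1). λ = (1 - 8)/(2 - 6) ≡ 4/7 mod 11. 7⁻¹ ≡ 8 (mod 11), so λ ≡ 10.
  x = λ² - 6 - 2 = 100 - 8 ≡ 4; y = λ·(6 - 4) - 8 ≡ 1. → (4, 1)
7P: (4, 1) + (2, 1). λ = (1 - 1)/(2 - 4) ≡ 0/9 mod 11. 9⁻¹ ≡ 5 (mod 11) since 9·5 = 45 ≡ 1, so λ ≡ 0.
  x = λ² - 4 - 2 = 0 - 6 ≡ 5; y = λ·(4 - 5) - 1 ≡ 10. → (5, 10)
8P: (5, 10) + (2, 1). λ = (1 - 10)/(2 - 5) ≡ 2/8 mod 11. 8⁻¹ ≡ 7 (mod 11) since 8·7 = 56 ≡ 1, so λ ≡ 3.
  x = λ² - 5 - 2 = 9 - 7 ≡ 2; y = λ·(5 - 2) - 10 ≡ 10. → (2, 10)
9P: (2, 10) + (2, 1): same x and y₁ ≡ -y₂, so the sum is the point at infinity.
9P = the point at infinity, so the order is 9.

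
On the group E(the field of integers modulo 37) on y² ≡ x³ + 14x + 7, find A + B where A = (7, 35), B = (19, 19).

(21, 33)

(7, 35) + (19, 19). λ = (19 - 35)/(19 - 7) ≡ 21/12 mod 37. 12⁻¹ ≡ 34 (mod 37) since 12·34 = 408 ≡ 1, so λ ≡ 11.
  x = λ² - 7 - 19 = 121 - 26 ≡ 21; y = λ·(7 - 21) - 35 ≡ 33. → (21, 33)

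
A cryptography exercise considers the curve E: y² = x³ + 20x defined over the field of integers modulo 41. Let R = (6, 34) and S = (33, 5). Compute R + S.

(27, 25)

(6, 34) + (33, 5). λ = (5 - 34)/(33 - 6) ≡ 12/27 mod 41. 27⁻¹ ≡ 38 (mod 41), so λ ≡ 5.
  x = λ² - 6 - 33 = 25 - 39 ≡ 27; y = λ·(6 - 27) - 34 ≡ 25. → (27, 25)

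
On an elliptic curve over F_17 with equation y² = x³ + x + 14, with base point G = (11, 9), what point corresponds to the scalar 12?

(9, 15)

Double-and-add on 12 = (1100)₂. Start with G = (11, 9) for the leading 1-bit.
double: tangent at (11, 9): λ = (3·11² + 1)/(2·9) ≡ 7/1. 1⁻¹ ≡ 1 (mod 17), so λ ≡ 7·1 ≡ 7.
  x = λ² - 11 - 11 = 49 - 22 ≡ 10; y = λ·(11 - 10) - 9 ≡ 15. → (10, 15)
add G: (10, 15) + (11, 9). λ = (9 - 15)/(11 - 10) ≡ 11/1 mod 17. 1⁻¹ ≡ 1 (mod 17) since 1·1 = 1 ≡ 1, so λ ≡ 11.
  x = λ² - 10 - 11 = 121 - 21 ≡ 15; y = λ·(10 - 15) - 15 ≡ 15. → (15, 15)
double: tangent at (15, 15): λ = (3·15² + 1)/(2·15) ≡ 13/13. 13⁻¹ ≡ 4 (mod 17), so λ ≡ 13·4 ≡ 1.
  x = λ² - 15 - 15 = 1 - 30 ≡ 5; y = λ·(15 - 5) - 15 ≡ 12. → (5, 12)
double: tangent at (5, 12): λ = (3·5² + 1)/(2·12) ≡ 8/7. 7⁻¹ ≡ 5 (mod 17) since 7·5 = 35 ≡ 1, so λ ≡ 8·5 ≡ 6.
  x = λ² - 5 - 5 = 36 - 10 ≡ 9; y = λ·(5 - 9) - 12 ≡ 15. → (9, 15)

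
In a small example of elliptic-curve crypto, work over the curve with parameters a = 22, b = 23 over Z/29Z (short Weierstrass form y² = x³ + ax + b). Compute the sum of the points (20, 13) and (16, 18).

(20, 13) + (16, 18). λ = (18 - 13)/(16 - 20) ≡ 5/25 mod 29. 25⁻¹ ≡ 7 (mod 29) since 25·7 = 175 ≡ 1, so λ ≡ 6.
  x = λ² - 20 - 16 = 36 - 36 ≡ 0; y = λ·(20 - 0) - 13 ≡ 20. → (0, 20)

(0, 20)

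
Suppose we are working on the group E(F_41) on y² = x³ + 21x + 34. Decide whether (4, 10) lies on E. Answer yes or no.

y² = 10² ≡ 18; x³ + 21x + 34 = 182 ≡ 18 (mod 41). 18 = 18.

yes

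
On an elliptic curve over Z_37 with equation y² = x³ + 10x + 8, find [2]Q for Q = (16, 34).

(4, 1)

tangent at (16, 34): λ = (3·16² + 10)/(2·34) ≡ 1/31. 31⁻¹ ≡ 6 (mod 37), so λ ≡ 1·6 ≡ 6.
  x = λ² - 16 - 16 = 36 - 32 ≡ 4; y = λ·(16 - 4) - 34 ≡ 1. → (4, 1)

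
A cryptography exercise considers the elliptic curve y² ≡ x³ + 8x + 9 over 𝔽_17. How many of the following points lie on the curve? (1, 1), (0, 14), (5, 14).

(1, 1): 1² ≡ 1, rhs ≡ 1 → on.
(0, 14): 14² ≡ 9, rhs ≡ 9 → on.
(5, 14): 14² ≡ 9, rhs ≡ 4 → off.

2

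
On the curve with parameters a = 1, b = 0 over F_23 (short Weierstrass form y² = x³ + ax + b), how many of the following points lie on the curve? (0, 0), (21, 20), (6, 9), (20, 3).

1

(0, 0): 0² ≡ 0, rhs ≡ 0 → on.
(21, 20): 20² ≡ 9, rhs ≡ 13 → off.
(6, 9): 9² ≡ 12, rhs ≡ 15 → off.
(20, 3): 3² ≡ 9, rhs ≡ 16 → off.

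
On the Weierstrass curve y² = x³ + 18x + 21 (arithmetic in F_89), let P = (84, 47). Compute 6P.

(49, 2)

Repeated addition: build up to 6P.
2P: tangent at (84, 47): λ = (3·84² + 18)/(2·47) ≡ 4/5. 5⁻¹ ≡ 18 (mod 89) since 5·18 = 90 ≡ 1, so λ ≡ 4·18 ≡ 72.
  x = λ² - 84 - 84 = 5184 - 168 ≡ 32; y = λ·(84 - 32) - 47 ≡ 48. → (32, 48)
3P: (32, 48) + (84, 47). λ = (47 - 48)/(84 - 32) ≡ 88/52 mod 89. 52⁻¹ ≡ 12 (mod 89), so λ ≡ 77.
  x = λ² - 32 - 84 = 5929 - 116 ≡ 28; y = λ·(32 - 28) - 48 ≡ 82. → (28, 82)
4P: (28, 82) + (84, 47). λ = (47 - 82)/(84 - 28) ≡ 54/56 mod 89. 56⁻¹ ≡ 62 (mod 89) since 56·62 = 3472 ≡ 1, so λ ≡ 55.
  x = λ² - 28 - 84 = 3025 - 112 ≡ 65; y = λ·(28 - 65) - 82 ≡ 19. → (65, 19)
5P: (65, 19) + (84, 47). λ = (47 - 19)/(84 - 65) ≡ 28/19 mod 89. 19⁻¹ ≡ 75 (mod 89) since 19·75 = 1425 ≡ 1, so λ ≡ 53.
  x = λ² - 65 - 84 = 2809 - 149 ≡ 79; y = λ·(65 - 79) - 19 ≡ 40. → (79, 40)
6P: (79, 40) + (84, 47). λ = (47 - 40)/(84 - 79) ≡ 7/5 mod 89. 5⁻¹ ≡ 18 (mod 89), so λ ≡ 37.
  x = λ² - 79 - 84 = 1369 - 163 ≡ 49; y = λ·(79 - 49) - 40 ≡ 2. → (49, 2)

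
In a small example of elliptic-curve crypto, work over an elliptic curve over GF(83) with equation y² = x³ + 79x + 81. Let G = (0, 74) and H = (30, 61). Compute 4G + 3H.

First 4G:
Double-and-add on 4 = (100)₂. Start with G = (0, 74) for the leading 1-bit.
double: tangent at (0, 74): λ = (3·0² + 79)/(2·74) ≡ 79/65. 65⁻¹ ≡ 23 (mod 83), so λ ≡ 79·23 ≡ 74.
  x = λ² - 0 - 0 = 5476 - 0 ≡ 81; y = λ·(0 - 81) - 74 ≡ 74. → (81, 74)
double: tangent at (81, 74): λ = (3·81² + 79)/(2·74) ≡ 8/65. 65⁻¹ ≡ 23 (mod 83), so λ ≡ 8·23 ≡ 18.
  x = λ² - 81 - 81 = 324 - 162 ≡ 79; y = λ·(81 - 79) - 74 ≡ 45. → (79, 45)
4G = (79, 45).
Next 3H:
Repeated addition: build up to 3H.
2H: tangent at (30, 61): λ = (3·30² + 79)/(2·61) ≡ 40/39. 39⁻¹ ≡ 66 (mod 83), so λ ≡ 40·66 ≡ 67.
  x = λ² - 30 - 30 = 4489 - 60 ≡ 30; y = λ·(30 - 30) - 61 ≡ 22. → (30, 22)
3H: (30, 22) + (30, 61): same x and y₁ ≡ -y₂, so the sum is O.
3H = O.
Finally 4G + 3H:
(79, 45) + O = (79, 45) (identity).

(79, 45)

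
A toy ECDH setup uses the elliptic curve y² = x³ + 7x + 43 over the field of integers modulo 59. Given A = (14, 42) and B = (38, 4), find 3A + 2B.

First 3A:
Repeated addition: build up to 3A.
2A: tangent at (14, 42): λ = (3·14² + 7)/(2·42) ≡ 5/25. 25⁻¹ ≡ 26 (mod 59), so λ ≡ 5·26 ≡ 12.
  x = λ² - 14 - 14 = 144 - 28 ≡ 57; y = λ·(14 - 57) - 42 ≡ 32. → (57, 32)
3A: (57, 32) + (14, 42). λ = (42 - 32)/(14 - 57) ≡ 10/16 mod 59. 16⁻¹ ≡ 48 (mod 59) since 16·48 = 768 ≡ 1, so λ ≡ 8.
  x = λ² - 57 - 14 = 64 - 71 ≡ 52; y = λ·(57 - 52) - 32 ≡ 8. → (52, 8)
3A = (52, 8).
Next 2B:
Repeated addition: build up to 2B.
2B: tangent at (38, 4): λ = (3·38² + 7)/(2·4) ≡ 32/8. 8⁻¹ ≡ 37 (mod 59), so λ ≡ 32·37 ≡ 4.
  x = λ² - 38 - 38 = 16 - 76 ≡ 58; y = λ·(38 - 58) - 4 ≡ 34. → (58, 34)
2B = (58, 34).
Finally 3A + 2B:
(52, 8) + (58, 34). λ = (34 - 8)/(58 - 52) ≡ 26/6 mod 59. 6⁻¹ ≡ 10 (mod 59), so λ ≡ 24.
  x = λ² - 52 - 58 = 576 - 110 ≡ 53; y = λ·(52 - 53) - 8 ≡ 27. → (53, 27)

(53, 27)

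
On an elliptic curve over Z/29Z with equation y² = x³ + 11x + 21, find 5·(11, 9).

Write Q = (11, 9).
Repeated addition: build up to 5Q.
2Q: tangent at (11, 9): λ = (3·11² + 11)/(2·9) ≡ 26/18. 18⁻¹ ≡ 21 (mod 29) since 18·21 = 378 ≡ 1, so λ ≡ 26·21 ≡ 24.
  x = λ² - 11 - 11 = 576 - 22 ≡ 3; y = λ·(11 - 3) - 9 ≡ 9. → (3, 9)
3Q: (3, 9) + (11, 9). λ = (9 - 9)/(11 - 3) ≡ 0/8 mod 29. 8⁻¹ ≡ 11 (mod 29) since 8·11 = 88 ≡ 1, so λ ≡ 0.
  x = λ² - 3 - 11 = 0 - 14 ≡ 15; y = λ·(3 - 15) - 9 ≡ 20. → (15, 20)
4Q: (15, 20) + (11, 9). λ = (9 - 20)/(11 - 15) ≡ 18/25 mod 29. 25⁻¹ ≡ 7 (mod 29), so λ ≡ 10.
  x = λ² - 15 - 11 = 100 - 26 ≡ 16; y = λ·(15 - 16) - 20 ≡ 28. → (16, 28)
5Q: (16, 28) + (11, 9). λ = (9 - 28)/(11 - 16) ≡ 10/24 mod 29. 24⁻¹ ≡ 23 (mod 29) since 24·23 = 552 ≡ 1, so λ ≡ 27.
  x = λ² - 16 - 11 = 729 - 27 ≡ 6; y = λ·(16 - 6) - 28 ≡ 10. → (6, 10)

(6, 10)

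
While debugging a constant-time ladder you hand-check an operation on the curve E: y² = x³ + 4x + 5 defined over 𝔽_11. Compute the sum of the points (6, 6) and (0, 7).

(6, 6) + (0, 7). λ = (7 - 6)/(0 - 6) ≡ 1/5 mod 11. 5⁻¹ ≡ 9 (mod 11), so λ ≡ 9.
  x = λ² - 6 - 0 = 81 - 6 ≡ 9; y = λ·(6 - 9) - 6 ≡ 0. → (9, 0)

(9, 0)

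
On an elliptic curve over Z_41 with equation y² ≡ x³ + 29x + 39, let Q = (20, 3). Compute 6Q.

(2, 33)

Double-and-add on 6 = (110)₂. Start with Q = (20, 3) for the leading 1-bit.
double: tangent at (20, 3): λ = (3·20² + 29)/(2·3) ≡ 40/6. 6⁻¹ ≡ 7 (mod 41) since 6·7 = 42 ≡ 1, so λ ≡ 40·7 ≡ 34.
  x = λ² - 20 - 20 = 1156 - 40 ≡ 9; y = λ·(20 - 9) - 3 ≡ 2. → (9, 2)
add Q: (9, 2) + (20, 3). λ = (3 - 2)/(20 - 9) ≡ 1/11 mod 41. 11⁻¹ ≡ 15 (mod 41), so λ ≡ 15.
  x = λ² - 9 - 20 = 225 - 29 ≡ 32; y = λ·(9 - 32) - 2 ≡ 22. → (32, 22)
double: tangent at (32, 22): λ = (3·32² + 29)/(2·22) ≡ 26/3. 3⁻¹ ≡ 14 (mod 41), so λ ≡ 26·14 ≡ 36.
  x = λ² - 32 - 32 = 1296 - 64 ≡ 2; y = λ·(32 - 2) - 22 ≡ 33. → (2, 33)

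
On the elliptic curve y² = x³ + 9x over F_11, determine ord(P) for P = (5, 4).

2P: tangent at (5, 4): λ = (3·5² + 9)/(2·4) ≡ 7/8. 8⁻¹ ≡ 7 (mod 11) since 8·7 = 56 ≡ 1, so λ ≡ 7·7 ≡ 5.
  x = λ² - 5 - 5 = 25 - 10 ≡ 4; y = λ·(5 - 4) - 4 ≡ 1. → (4, 1)
3P: (4, 1) + (5, 4). λ = (4 - 1)/(5 - 4) ≡ 3/1 mod 11. 1⁻¹ ≡ 1 (mod 11) since 1·1 = 1 ≡ 1, so λ ≡ 3.
  x = λ² - 4 - 5 = 9 - 9 ≡ 0; y = λ·(4 - 0) - 1 ≡ 0. → (0, 0)
4P: (0, 0) + (5, 4). λ = (4 - 0)/(5 - 0) ≡ 4/5 mod 11. 5⁻¹ ≡ 9 (mod 11), so λ ≡ 3.
  x = λ² - 0 - 5 = 9 - 5 ≡ 4; y = λ·(0 - 4) - 0 ≡ 10. → (4, 10)
5P: (4, 10) + (5, 4). λ = (4 - 10)/(5 - 4) ≡ 5/1 mod 11. 1⁻¹ ≡ 1 (mod 11) since 1·1 = 1 ≡ 1, so λ ≡ 5.
  x = λ² - 4 - 5 = 25 - 9 ≡ 5; y = λ·(4 - 5) - 10 ≡ 7. → (5, 7)
6P: (5, 7) + (5, 4): same x and y₁ ≡ -y₂, so the sum is ∞.
6P = ∞, so the order is 6.

6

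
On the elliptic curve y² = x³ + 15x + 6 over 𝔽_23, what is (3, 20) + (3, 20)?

tangent at (3, 20): λ = (3·3² + 15)/(2·20) ≡ 19/17. 17⁻¹ ≡ 19 (mod 23), so λ ≡ 19·19 ≡ 16.
  x = λ² - 3 - 3 = 256 - 6 ≡ 20; y = λ·(3 - 20) - 20 ≡ 7. → (20, 7)

(20, 7)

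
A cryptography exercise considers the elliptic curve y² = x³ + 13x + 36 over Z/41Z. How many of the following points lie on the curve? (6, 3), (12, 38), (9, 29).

(6, 3): 3² ≡ 9, rhs ≡ 2 → off.
(12, 38): 38² ≡ 9, rhs ≡ 34 → off.
(9, 29): 29² ≡ 21, rhs ≡ 21 → on.

1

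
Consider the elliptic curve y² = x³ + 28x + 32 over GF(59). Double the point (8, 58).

(48, 35)

tangent at (8, 58): λ = (3·8² + 28)/(2·58) ≡ 43/57. 57⁻¹ ≡ 29 (mod 59) since 57·29 = 1653 ≡ 1, so λ ≡ 43·29 ≡ 8.
  x = λ² - 8 - 8 = 64 - 16 ≡ 48; y = λ·(8 - 48) - 58 ≡ 35. → (48, 35)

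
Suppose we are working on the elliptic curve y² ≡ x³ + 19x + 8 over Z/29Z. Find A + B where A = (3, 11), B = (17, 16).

(22, 5)

(3, 11) + (17, 16). λ = (16 - 11)/(17 - 3) ≡ 5/14 mod 29. 14⁻¹ ≡ 27 (mod 29) since 14·27 = 378 ≡ 1, so λ ≡ 19.
  x = λ² - 3 - 17 = 361 - 20 ≡ 22; y = λ·(3 - 22) - 11 ≡ 5. → (22, 5)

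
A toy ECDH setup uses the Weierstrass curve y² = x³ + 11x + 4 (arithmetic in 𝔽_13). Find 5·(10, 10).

Write G = (10, 10).
Repeated addition: build up to 5G.
2G: tangent at (10, 10): λ = (3·10² + 11)/(2·10) ≡ 12/7. 7⁻¹ ≡ 2 (mod 13) since 7·2 = 14 ≡ 1, so λ ≡ 12·2 ≡ 11.
  x = λ² - 10 - 10 = 121 - 20 ≡ 10; y = λ·(10 - 10) - 10 ≡ 3. → (10, 3)
3G: (10, 3) + (10, 10): same x and y₁ ≡ -y₂, so the sum is ∞.
4G: ∞ + (10, 10) = (10, 10) (identity).
5G: tangent at (10, 10): λ = (3·10² + 11)/(2·10) ≡ 12/7. 7⁻¹ ≡ 2 (mod 13), so λ ≡ 12·2 ≡ 11.
  x = λ² - 10 - 10 = 121 - 20 ≡ 10; y = λ·(10 - 10) - 10 ≡ 3. → (10, 3)

(10, 3)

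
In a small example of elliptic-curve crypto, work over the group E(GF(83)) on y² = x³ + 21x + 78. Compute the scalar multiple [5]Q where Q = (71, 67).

(65, 33)

Repeated addition: build up to 5Q.
2Q: tangent at (71, 67): λ = (3·71² + 21)/(2·67) ≡ 38/51. 51⁻¹ ≡ 70 (mod 83), so λ ≡ 38·70 ≡ 4.
  x = λ² - 71 - 71 = 16 - 142 ≡ 40; y = λ·(71 - 40) - 67 ≡ 57. → (40, 57)
3Q: (40, 57) + (71, 67). λ = (67 - 57)/(71 - 40) ≡ 10/31 mod 83. 31⁻¹ ≡ 75 (mod 83) since 31·75 = 2325 ≡ 1, so λ ≡ 3.
  x = λ² - 40 - 71 = 9 - 111 ≡ 64; y = λ·(40 - 64) - 57 ≡ 37. → (64, 37)
4Q: (64, 37) + (71, 67). λ = (67 - 37)/(71 - 64) ≡ 30/7 mod 83. 7⁻¹ ≡ 12 (mod 83), so λ ≡ 28.
  x = λ² - 64 - 71 = 784 - 135 ≡ 68; y = λ·(64 - 68) - 37 ≡ 17. → (68, 17)
5Q: (68, 17) + (71, 67). λ = (67 - 17)/(71 - 68) ≡ 50/3 mod 83. 3⁻¹ ≡ 28 (mod 83) since 3·28 = 84 ≡ 1, so λ ≡ 72.
  x = λ² - 68 - 71 = 5184 - 139 ≡ 65; y = λ·(68 - 65) - 17 ≡ 33. → (65, 33)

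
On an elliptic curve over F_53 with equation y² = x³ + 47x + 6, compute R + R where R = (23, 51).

(22, 44)

tangent at (23, 51): λ = (3·23² + 47)/(2·51) ≡ 44/49. 49⁻¹ ≡ 13 (mod 53), so λ ≡ 44·13 ≡ 42.
  x = λ² - 23 - 23 = 1764 - 46 ≡ 22; y = λ·(23 - 22) - 51 ≡ 44. → (22, 44)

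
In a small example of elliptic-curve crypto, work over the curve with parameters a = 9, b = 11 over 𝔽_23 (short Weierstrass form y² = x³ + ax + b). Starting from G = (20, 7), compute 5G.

(14, 12)

Repeated addition: build up to 5G.
2G: tangent at (20, 7): λ = (3·20² + 9)/(2·7) ≡ 13/14. 14⁻¹ ≡ 5 (mod 23), so λ ≡ 13·5 ≡ 19.
  x = λ² - 20 - 20 = 361 - 40 ≡ 22; y = λ·(20 - 22) - 7 ≡ 1. → (22, 1)
3G: (22, 1) + (20, 7). λ = (7 - 1)/(20 - 22) ≡ 6/21 mod 23. 21⁻¹ ≡ 11 (mod 23) since 21·11 = 231 ≡ 1, so λ ≡ 20.
  x = λ² - 22 - 20 = 400 - 42 ≡ 13; y = λ·(22 - 13) - 1 ≡ 18. → (13, 18)
4G: (13, 18) + (20, 7). λ = (7 - 18)/(20 - 13) ≡ 12/7 mod 23. 7⁻¹ ≡ 10 (mod 23) since 7·10 = 70 ≡ 1, so λ ≡ 5.
  x = λ² - 13 - 20 = 25 - 33 ≡ 15; y = λ·(13 - 15) - 18 ≡ 18. → (15, 18)
5G: (15, 18) + (20, 7). λ = (7 - 18)/(20 - 15) ≡ 12/5 mod 23. 5⁻¹ ≡ 14 (mod 23), so λ ≡ 7.
  x = λ² - 15 - 20 = 49 - 35 ≡ 14; y = λ·(15 - 14) - 18 ≡ 12. → (14, 12)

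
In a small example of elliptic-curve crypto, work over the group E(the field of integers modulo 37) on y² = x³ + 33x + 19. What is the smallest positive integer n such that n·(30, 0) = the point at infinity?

2P: (30, 0) + (30, 0): same x and y₁ ≡ -y₂, so the sum is the point at infinity.
2P = the point at infinity, so the order is 2.

2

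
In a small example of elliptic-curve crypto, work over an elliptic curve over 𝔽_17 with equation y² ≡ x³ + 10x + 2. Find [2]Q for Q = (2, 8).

tangent at (2, 8): λ = (3·2² + 10)/(2·8) ≡ 5/16. 16⁻¹ ≡ 16 (mod 17), so λ ≡ 5·16 ≡ 12.
  x = λ² - 2 - 2 = 144 - 4 ≡ 4; y = λ·(2 - 4) - 8 ≡ 2. → (4, 2)

(4, 2)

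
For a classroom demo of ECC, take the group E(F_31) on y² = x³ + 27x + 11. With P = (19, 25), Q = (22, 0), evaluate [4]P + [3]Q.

(17, 19)

First 4P:
Double-and-add on 4 = (100)₂. Start with P = (19, 25) for the leading 1-bit.
double: tangent at (19, 25): λ = (3·19² + 27)/(2·25) ≡ 25/19. 19⁻¹ ≡ 18 (mod 31), so λ ≡ 25·18 ≡ 16.
  x = λ² - 19 - 19 = 256 - 38 ≡ 1; y = λ·(19 - 1) - 25 ≡ 15. → (1, 15)
double: tangent at (1, 15): λ = (3·1² + 27)/(2·15) ≡ 30/30. 30⁻¹ ≡ 30 (mod 31) since 30·30 = 900 ≡ 1, so λ ≡ 30·30 ≡ 1.
  x = λ² - 1 - 1 = 1 - 2 ≡ 30; y = λ·(1 - 30) - 15 ≡ 18. → (30, 18)
4P = (30, 18).
Next 3Q:
Repeated addition: build up to 3Q.
2Q: (22, 0) + (22, 0): same x and y₁ ≡ -y₂, so the sum is 𝒪.
3Q: 𝒪 + (22, 0) = (22, 0) (identity).
3Q = (22, 0).
Finally 4P + 3Q:
(30, 18) + (22, 0). λ = (0 - 18)/(22 - 30) ≡ 13/23 mod 31. 23⁻¹ ≡ 27 (mod 31), so λ ≡ 10.
  x = λ² - 30 - 22 = 100 - 52 ≡ 17; y = λ·(30 - 17) - 18 ≡ 19. → (17, 19)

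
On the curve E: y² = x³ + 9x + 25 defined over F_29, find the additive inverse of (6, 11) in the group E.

-(6, 11) = (6, -11 mod 29) = (6, 18).

(6, 18)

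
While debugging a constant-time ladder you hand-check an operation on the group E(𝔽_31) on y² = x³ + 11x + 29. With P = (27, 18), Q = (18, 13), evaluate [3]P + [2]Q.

First 3P:
Repeated addition: build up to 3P.
2P: tangent at (27, 18): λ = (3·27² + 11)/(2·18) ≡ 28/5. 5⁻¹ ≡ 25 (mod 31), so λ ≡ 28·25 ≡ 18.
  x = λ² - 27 - 27 = 324 - 54 ≡ 22; y = λ·(27 - 22) - 18 ≡ 10. → (22, 10)
3P: (22, 10) + (27, 18). λ = (18 - 10)/(27 - 22) ≡ 8/5 mod 31. 5⁻¹ ≡ 25 (mod 31) since 5·25 = 125 ≡ 1, so λ ≡ 14.
  x = λ² - 22 - 27 = 196 - 49 ≡ 23; y = λ·(22 - 23) - 10 ≡ 7. → (23, 7)
3P = (23, 7).
Next 2Q:
Repeated addition: build up to 2Q.
2Q: tangent at (18, 13): λ = (3·18² + 11)/(2·13) ≡ 22/26. 26⁻¹ ≡ 6 (mod 31), so λ ≡ 22·6 ≡ 8.
  x = λ² - 18 - 18 = 64 - 36 ≡ 28; y = λ·(18 - 28) - 13 ≡ 0. → (28, 0)
2Q = (28, 0).
Finally 3P + 2Q:
(23, 7) + (28, 0). λ = (0 - 7)/(28 - 23) ≡ 24/5 mod 31. 5⁻¹ ≡ 25 (mod 31), so λ ≡ 11.
  x = λ² - 23 - 28 = 121 - 51 ≡ 8; y = λ·(23 - 8) - 7 ≡ 3. → (8, 3)

(8, 3)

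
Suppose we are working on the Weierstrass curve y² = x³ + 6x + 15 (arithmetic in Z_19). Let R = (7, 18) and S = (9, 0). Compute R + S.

(7, 18) + (9, 0). λ = (0 - 18)/(9 - 7) ≡ 1/2 mod 19. 2⁻¹ ≡ 10 (mod 19), so λ ≡ 10.
  x = λ² - 7 - 9 = 100 - 16 ≡ 8; y = λ·(7 - 8) - 18 ≡ 10. → (8, 10)

(8, 10)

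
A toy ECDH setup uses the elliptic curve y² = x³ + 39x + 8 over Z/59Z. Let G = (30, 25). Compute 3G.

(56, 10)

Repeated addition: build up to 3G.
2G: tangent at (30, 25): λ = (3·30² + 39)/(2·25) ≡ 25/50. 50⁻¹ ≡ 13 (mod 59), so λ ≡ 25·13 ≡ 30.
  x = λ² - 30 - 30 = 900 - 60 ≡ 14; y = λ·(30 - 14) - 25 ≡ 42. → (14, 42)
3G: (14, 42) + (30, 25). λ = (25 - 42)/(30 - 14) ≡ 42/16 mod 59. 16⁻¹ ≡ 48 (mod 59), so λ ≡ 10.
  x = λ² - 14 - 30 = 100 - 44 ≡ 56; y = λ·(14 - 56) - 42 ≡ 10. → (56, 10)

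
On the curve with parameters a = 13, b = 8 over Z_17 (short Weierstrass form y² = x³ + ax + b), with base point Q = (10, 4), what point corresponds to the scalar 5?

(0, 5)

Double-and-add on 5 = (101)₂. Start with Q = (10, 4) for the leading 1-bit.
double: tangent at (10, 4): λ = (3·10² + 13)/(2·4) ≡ 7/8. 8⁻¹ ≡ 15 (mod 17), so λ ≡ 7·15 ≡ 3.
  x = λ² - 10 - 10 = 9 - 20 ≡ 6; y = λ·(10 - 6) - 4 ≡ 8. → (6, 8)
double: tangent at (6, 8): λ = (3·6² + 13)/(2·8) ≡ 2/16. 16⁻¹ ≡ 16 (mod 17), so λ ≡ 2·16 ≡ 15.
  x = λ² - 6 - 6 = 225 - 12 ≡ 9; y = λ·(6 - 9) - 8 ≡ 15. → (9, 15)
add Q: (9, 15) + (10, 4). λ = (4 - 15)/(10 - 9) ≡ 6/1 mod 17. 1⁻¹ ≡ 1 (mod 17), so λ ≡ 6.
  x = λ² - 9 - 10 = 36 - 19 ≡ 0; y = λ·(9 - 0) - 15 ≡ 5. → (0, 5)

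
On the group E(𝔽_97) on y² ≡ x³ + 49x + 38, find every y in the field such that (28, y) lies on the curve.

x³ + 49x + 38 = 23362 ≡ 82 (mod 97).
82 is a non-residue mod 97; no y exists.

none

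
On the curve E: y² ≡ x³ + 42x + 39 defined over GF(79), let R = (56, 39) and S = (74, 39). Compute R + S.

(28, 40)

(56, 39) + (74, 39). λ = (39 - 39)/(74 - 56) ≡ 0/18 mod 79. 18⁻¹ ≡ 22 (mod 79) since 18·22 = 396 ≡ 1, so λ ≡ 0.
  x = λ² - 56 - 74 = 0 - 130 ≡ 28; y = λ·(56 - 28) - 39 ≡ 40. → (28, 40)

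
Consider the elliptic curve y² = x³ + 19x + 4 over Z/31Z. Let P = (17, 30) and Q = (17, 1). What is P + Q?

The two points share x = 17 and their y-coordinates satisfy 30 + 1 ≡ 0 (mod 31), so they are inverses. Their sum is O.

O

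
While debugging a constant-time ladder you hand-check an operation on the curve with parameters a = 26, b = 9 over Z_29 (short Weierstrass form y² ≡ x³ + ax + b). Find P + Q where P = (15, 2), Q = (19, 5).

(1, 23)

(15, 2) + (19, 5). λ = (5 - 2)/(19 - 15) ≡ 3/4 mod 29. 4⁻¹ ≡ 22 (mod 29), so λ ≡ 8.
  x = λ² - 15 - 19 = 64 - 34 ≡ 1; y = λ·(15 - 1) - 2 ≡ 23. → (1, 23)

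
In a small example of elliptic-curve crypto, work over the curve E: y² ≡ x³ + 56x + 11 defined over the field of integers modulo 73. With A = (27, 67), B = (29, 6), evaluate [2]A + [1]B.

First 2A:
Repeated addition: build up to 2A.
2A: tangent at (27, 67): λ = (3·27² + 56)/(2·67) ≡ 53/61. 61⁻¹ ≡ 6 (mod 73), so λ ≡ 53·6 ≡ 26.
  x = λ² - 27 - 27 = 676 - 54 ≡ 38; y = λ·(27 - 38) - 67 ≡ 12. → (38, 12)
2A = (38, 12).
Finally 2A + B:
(38, 12) + (29, 6). λ = (6 - 12)/(29 - 38) ≡ 67/64 mod 73. 64⁻¹ ≡ 8 (mod 73) since 64·8 = 512 ≡ 1, so λ ≡ 25.
  x = λ² - 38 - 29 = 625 - 67 ≡ 47; y = λ·(38 - 47) - 12 ≡ 55. → (47, 55)

(47, 55)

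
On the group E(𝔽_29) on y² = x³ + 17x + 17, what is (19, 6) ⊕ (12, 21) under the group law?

(2, 28)

(19, 6) + (12, 21). λ = (21 - 6)/(12 - 19) ≡ 15/22 mod 29. 22⁻¹ ≡ 4 (mod 29), so λ ≡ 2.
  x = λ² - 19 - 12 = 4 - 31 ≡ 2; y = λ·(19 - 2) - 6 ≡ 28. → (2, 28)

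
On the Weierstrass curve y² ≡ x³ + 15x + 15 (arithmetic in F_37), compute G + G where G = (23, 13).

tangent at (23, 13): λ = (3·23² + 15)/(2·13) ≡ 11/26. 26⁻¹ ≡ 10 (mod 37), so λ ≡ 11·10 ≡ 36.
  x = λ² - 23 - 23 = 1296 - 46 ≡ 29; y = λ·(23 - 29) - 13 ≡ 30. → (29, 30)

(29, 30)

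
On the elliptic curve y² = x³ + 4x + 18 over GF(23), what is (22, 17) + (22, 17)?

(14, 9)

tangent at (22, 17): λ = (3·22² + 4)/(2·17) ≡ 7/11. 11⁻¹ ≡ 21 (mod 23), so λ ≡ 7·21 ≡ 9.
  x = λ² - 22 - 22 = 81 - 44 ≡ 14; y = λ·(22 - 14) - 17 ≡ 9. → (14, 9)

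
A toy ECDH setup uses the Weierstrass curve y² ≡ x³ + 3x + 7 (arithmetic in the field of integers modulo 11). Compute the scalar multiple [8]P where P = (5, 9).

(10, 5)

Double-and-add on 8 = (1000)₂. Start with P = (5, 9) for the leading 1-bit.
double: tangent at (5, 9): λ = (3·5² + 3)/(2·9) ≡ 1/7. 7⁻¹ ≡ 8 (mod 11) since 7·8 = 56 ≡ 1, so λ ≡ 1·8 ≡ 8.
  x = λ² - 5 - 5 = 64 - 10 ≡ 10; y = λ·(5 - 10) - 9 ≡ 6. → (10, 6)
double: tangent at (10, 6): λ = (3·10² + 3)/(2·6) ≡ 6/1. 1⁻¹ ≡ 1 (mod 11), so λ ≡ 6·1 ≡ 6.
  x = λ² - 10 - 10 = 36 - 20 ≡ 5; y = λ·(10 - 5) - 6 ≡ 2. → (5, 2)
double: tangent at (5, 2): λ = (3·5² + 3)/(2·2) ≡ 1/4. 4⁻¹ ≡ 3 (mod 11), so λ ≡ 1·3 ≡ 3.
  x = λ² - 5 - 5 = 9 - 10 ≡ 10; y = λ·(5 - 10) - 2 ≡ 5. → (10, 5)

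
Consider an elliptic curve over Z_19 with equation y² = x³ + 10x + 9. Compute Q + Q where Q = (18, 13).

tangent at (18, 13): λ = (3·18² + 10)/(2·13) ≡ 13/7. 7⁻¹ ≡ 11 (mod 19) since 7·11 = 77 ≡ 1, so λ ≡ 13·11 ≡ 10.
  x = λ² - 18 - 18 = 100 - 36 ≡ 7; y = λ·(18 - 7) - 13 ≡ 2. → (7, 2)

(7, 2)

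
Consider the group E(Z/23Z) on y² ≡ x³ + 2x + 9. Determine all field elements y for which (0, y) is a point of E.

x³ + 2x + 9 = 9 ≡ 9 (mod 23).
Square roots of 9 mod 23: 3 and 20 (since 3² = 9 ≡ 9).

3, 20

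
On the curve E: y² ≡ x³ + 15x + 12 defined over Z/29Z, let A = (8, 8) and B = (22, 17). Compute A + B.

(4, 7)

(8, 8) + (22, 17). λ = (17 - 8)/(22 - 8) ≡ 9/14 mod 29. 14⁻¹ ≡ 27 (mod 29), so λ ≡ 11.
  x = λ² - 8 - 22 = 121 - 30 ≡ 4; y = λ·(8 - 4) - 8 ≡ 7. → (4, 7)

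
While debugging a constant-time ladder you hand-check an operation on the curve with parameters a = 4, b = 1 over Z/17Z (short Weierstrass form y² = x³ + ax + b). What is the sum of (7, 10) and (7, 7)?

The two points share x = 7 and their y-coordinates satisfy 10 + 7 ≡ 0 (mod 17), so they are inverses. Their sum is 𝒪.

O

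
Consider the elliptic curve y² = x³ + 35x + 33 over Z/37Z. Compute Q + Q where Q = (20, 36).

(9, 35)

tangent at (20, 36): λ = (3·20² + 35)/(2·36) ≡ 14/35. 35⁻¹ ≡ 18 (mod 37), so λ ≡ 14·18 ≡ 30.
  x = λ² - 20 - 20 = 900 - 40 ≡ 9; y = λ·(20 - 9) - 36 ≡ 35. → (9, 35)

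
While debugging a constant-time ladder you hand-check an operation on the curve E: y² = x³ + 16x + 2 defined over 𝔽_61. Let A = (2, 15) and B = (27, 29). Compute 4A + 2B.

(58, 54)

First 4A:
Repeated addition: build up to 4A.
2A: tangent at (2, 15): λ = (3·2² + 16)/(2·15) ≡ 28/30. 30⁻¹ ≡ 59 (mod 61) since 30·59 = 1770 ≡ 1, so λ ≡ 28·59 ≡ 5.
  x = λ² - 2 - 2 = 25 - 4 ≡ 21; y = λ·(2 - 21) - 15 ≡ 12. → (21, 12)
3A: (21, 12) + (2, 15). λ = (15 - 12)/(2 - 21) ≡ 3/42 mod 61. 42⁻¹ ≡ 16 (mod 61) since 42·16 = 672 ≡ 1, so λ ≡ 48.
  x = λ² - 21 - 2 = 2304 - 23 ≡ 24; y = λ·(21 - 24) - 12 ≡ 27. → (24, 27)
4A: (24, 27) + (2, 15). λ = (15 - 27)/(2 - 24) ≡ 49/39 mod 61. 39⁻¹ ≡ 36 (mod 61) since 39·36 = 1404 ≡ 1, so λ ≡ 56.
  x = λ² - 24 - 2 = 3136 - 26 ≡ 60; y = λ·(24 - 60) - 27 ≡ 31. → (60, 31)
4A = (60, 31).
Next 2B:
Repeated addition: build up to 2B.
2B: tangent at (27, 29): λ = (3·27² + 16)/(2·29) ≡ 7/58. 58⁻¹ ≡ 20 (mod 61), so λ ≡ 7·20 ≡ 18.
  x = λ² - 27 - 27 = 324 - 54 ≡ 26; y = λ·(27 - 26) - 29 ≡ 50. → (26, 50)
2B = (26, 50).
Finally 4A + 2B:
(60, 31) + (26, 50). λ = (50 - 31)/(26 - 60) ≡ 19/27 mod 61. 27⁻¹ ≡ 52 (mod 61), so λ ≡ 12.
  x = λ² - 60 - 26 = 144 - 86 ≡ 58; y = λ·(60 - 58) - 31 ≡ 54. → (58, 54)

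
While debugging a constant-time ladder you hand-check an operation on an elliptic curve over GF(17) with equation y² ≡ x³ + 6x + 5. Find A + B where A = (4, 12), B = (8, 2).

(7, 4)

(4, 12) + (8, 2). λ = (2 - 12)/(8 - 4) ≡ 7/4 mod 17. 4⁻¹ ≡ 13 (mod 17), so λ ≡ 6.
  x = λ² - 4 - 8 = 36 - 12 ≡ 7; y = λ·(4 - 7) - 12 ≡ 4. → (7, 4)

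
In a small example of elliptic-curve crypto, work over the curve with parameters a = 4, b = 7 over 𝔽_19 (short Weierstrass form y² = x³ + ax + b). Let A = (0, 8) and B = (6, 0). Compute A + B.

(0, 11)

(0, 8) + (6, 0). λ = (0 - 8)/(6 - 0) ≡ 11/6 mod 19. 6⁻¹ ≡ 16 (mod 19), so λ ≡ 5.
  x = λ² - 0 - 6 = 25 - 6 ≡ 0; y = λ·(0 - 0) - 8 ≡ 11. → (0, 11)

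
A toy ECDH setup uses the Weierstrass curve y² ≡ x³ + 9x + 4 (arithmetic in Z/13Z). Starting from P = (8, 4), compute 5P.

Double-and-add on 5 = (101)₂. Start with P = (8, 4) for the leading 1-bit.
double: tangent at (8, 4): λ = (3·8² + 9)/(2·4) ≡ 6/8. 8⁻¹ ≡ 5 (mod 13), so λ ≡ 6·5 ≡ 4.
  x = λ² - 8 - 8 = 16 - 16 ≡ 0; y = λ·(8 - 0) - 4 ≡ 2. → (0, 2)
double: tangent at (0, 2): λ = (3·0² + 9)/(2·2) ≡ 9/4. 4⁻¹ ≡ 10 (mod 13), so λ ≡ 9·10 ≡ 12.
  x = λ² - 0 - 0 = 144 - 0 ≡ 1; y = λ·(0 - 1) - 2 ≡ 12. → (1, 12)
add P: (1, 12) + (8, 4). λ = (4 - 12)/(8 - 1) ≡ 5/7 mod 13. 7⁻¹ ≡ 2 (mod 13), so λ ≡ 10.
  x = λ² - 1 - 8 = 100 - 9 ≡ 0; y = λ·(1 - 0) - 12 ≡ 11. → (0, 11)

(0, 11)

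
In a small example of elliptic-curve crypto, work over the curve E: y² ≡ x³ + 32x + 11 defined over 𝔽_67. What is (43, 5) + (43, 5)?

(3, 0)

tangent at (43, 5): λ = (3·43² + 32)/(2·5) ≡ 18/10. 10⁻¹ ≡ 47 (mod 67), so λ ≡ 18·47 ≡ 42.
  x = λ² - 43 - 43 = 1764 - 86 ≡ 3; y = λ·(43 - 3) - 5 ≡ 0. → (3, 0)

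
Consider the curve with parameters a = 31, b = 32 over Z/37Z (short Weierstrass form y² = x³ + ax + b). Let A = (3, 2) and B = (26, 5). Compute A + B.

(29, 30)

(3, 2) + (26, 5). λ = (5 - 2)/(26 - 3) ≡ 3/23 mod 37. 23⁻¹ ≡ 29 (mod 37) since 23·29 = 667 ≡ 1, so λ ≡ 13.
  x = λ² - 3 - 26 = 169 - 29 ≡ 29; y = λ·(3 - 29) - 2 ≡ 30. → (29, 30)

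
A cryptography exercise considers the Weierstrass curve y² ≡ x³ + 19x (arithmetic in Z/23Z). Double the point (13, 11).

(6, 10)

tangent at (13, 11): λ = (3·13² + 19)/(2·11) ≡ 20/22. 22⁻¹ ≡ 22 (mod 23), so λ ≡ 20·22 ≡ 3.
  x = λ² - 13 - 13 = 9 - 26 ≡ 6; y = λ·(13 - 6) - 11 ≡ 10. → (6, 10)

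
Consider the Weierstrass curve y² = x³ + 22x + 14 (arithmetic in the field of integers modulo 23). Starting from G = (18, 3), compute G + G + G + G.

O

Double-and-add on 4 = (100)₂. Start with G = (18, 3) for the leading 1-bit.
double: tangent at (18, 3): λ = (3·18² + 22)/(2·3) ≡ 5/6. 6⁻¹ ≡ 4 (mod 23), so λ ≡ 5·4 ≡ 20.
  x = λ² - 18 - 18 = 400 - 36 ≡ 19; y = λ·(18 - 19) - 3 ≡ 0. → (19, 0)
double: (19, 0) + (19, 0): same x and y₁ ≡ -y₂, so the sum is O.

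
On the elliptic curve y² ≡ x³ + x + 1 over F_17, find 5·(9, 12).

Write P = (9, 12).
Double-and-add on 5 = (101)₂. Start with P = (9, 12) for the leading 1-bit.
double: tangent at (9, 12): λ = (3·9² + 1)/(2·12) ≡ 6/7. 7⁻¹ ≡ 5 (mod 17), so λ ≡ 6·5 ≡ 13.
  x = λ² - 9 - 9 = 169 - 18 ≡ 15; y = λ·(9 - 15) - 12 ≡ 12. → (15, 12)
double: tangent at (15, 12): λ = (3·15² + 1)/(2·12) ≡ 13/7. 7⁻¹ ≡ 5 (mod 17), so λ ≡ 13·5 ≡ 14.
  x = λ² - 15 - 15 = 196 - 30 ≡ 13; y = λ·(15 - 13) - 12 ≡ 16. → (13, 16)
add P: (13, 16) + (9, 12). λ = (12 - 16)/(9 - 13) ≡ 13/13 mod 17. 13⁻¹ ≡ 4 (mod 17), so λ ≡ 1.
  x = λ² - 13 - 9 = 1 - 22 ≡ 13; y = λ·(13 - 13) - 16 ≡ 1. → (13, 1)

(13, 1)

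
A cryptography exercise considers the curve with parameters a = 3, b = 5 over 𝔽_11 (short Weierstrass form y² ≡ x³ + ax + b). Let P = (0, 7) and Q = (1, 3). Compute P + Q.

(0, 7) + (1, 3). λ = (3 - 7)/(1 - 0) ≡ 7/1 mod 11. 1⁻¹ ≡ 1 (mod 11), so λ ≡ 7.
  x = λ² - 0 - 1 = 49 - 1 ≡ 4; y = λ·(0 - 4) - 7 ≡ 9. → (4, 9)

(4, 9)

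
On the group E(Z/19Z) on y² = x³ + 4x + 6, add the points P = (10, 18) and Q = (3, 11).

(10, 18) + (3, 11). λ = (11 - 18)/(3 - 10) ≡ 12/12 mod 19. 12⁻¹ ≡ 8 (mod 19), so λ ≡ 1.
  x = λ² - 10 - 3 = 1 - 13 ≡ 7; y = λ·(10 - 7) - 18 ≡ 4. → (7, 4)

(7, 4)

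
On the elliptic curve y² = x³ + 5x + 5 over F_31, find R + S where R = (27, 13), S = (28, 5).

(27, 13) + (28, 5). λ = (5 - 13)/(28 - 27) ≡ 23/1 mod 31. 1⁻¹ ≡ 1 (mod 31) since 1·1 = 1 ≡ 1, so λ ≡ 23.
  x = λ² - 27 - 28 = 529 - 55 ≡ 9; y = λ·(27 - 9) - 13 ≡ 29. → (9, 29)

(9, 29)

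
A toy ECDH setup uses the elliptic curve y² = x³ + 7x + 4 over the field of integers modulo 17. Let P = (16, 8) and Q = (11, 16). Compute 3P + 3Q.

First 3P:
Repeated addition: build up to 3P.
2P: tangent at (16, 8): λ = (3·16² + 7)/(2·8) ≡ 10/16. 16⁻¹ ≡ 16 (mod 17) since 16·16 = 256 ≡ 1, so λ ≡ 10·16 ≡ 7.
  x = λ² - 16 - 16 = 49 - 32 ≡ 0; y = λ·(16 - 0) - 8 ≡ 2. → (0, 2)
3P: (0, 2) + (16, 8). λ = (8 - 2)/(16 - 0) ≡ 6/16 mod 17. 16⁻¹ ≡ 16 (mod 17), so λ ≡ 11.
  x = λ² - 0 - 16 = 121 - 16 ≡ 3; y = λ·(0 - 3) - 2 ≡ 16. → (3, 16)
3P = (3, 16).
Next 3Q:
Repeated addition: build up to 3Q.
2Q: tangent at (11, 16): λ = (3·11² + 7)/(2·16) ≡ 13/15. 15⁻¹ ≡ 8 (mod 17), so λ ≡ 13·8 ≡ 2.
  x = λ² - 11 - 11 = 4 - 22 ≡ 16; y = λ·(11 - 16) - 16 ≡ 8. → (16, 8)
3Q: (16, 8) + (11, 16). λ = (16 - 8)/(11 - 16) ≡ 8/12 mod 17. 12⁻¹ ≡ 10 (mod 17), so λ ≡ 12.
  x = λ² - 16 - 11 = 144 - 27 ≡ 15; y = λ·(16 - 15) - 8 ≡ 4. → (15, 4)
3Q = (15, 4).
Finally 3P + 3Q:
(3, 16) + (15, 4). λ = (4 - 16)/(15 - 3) ≡ 5/12 mod 17. 12⁻¹ ≡ 10 (mod 17) since 12·10 = 120 ≡ 1, so λ ≡ 16.
  x = λ² - 3 - 15 = 256 - 18 ≡ 0; y = λ·(3 - 0) - 16 ≡ 15. → (0, 15)

(0, 15)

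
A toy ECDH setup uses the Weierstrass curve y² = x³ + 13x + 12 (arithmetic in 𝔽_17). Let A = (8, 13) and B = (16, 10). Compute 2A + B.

(13, 7)

First 2A:
Repeated addition: build up to 2A.
2A: tangent at (8, 13): λ = (3·8² + 13)/(2·13) ≡ 1/9. 9⁻¹ ≡ 2 (mod 17), so λ ≡ 1·2 ≡ 2.
  x = λ² - 8 - 8 = 4 - 16 ≡ 5; y = λ·(8 - 5) - 13 ≡ 10. → (5, 10)
2A = (5, 10).
Finally 2A + B:
(5, 10) + (16, 10). λ = (10 - 10)/(16 - 5) ≡ 0/11 mod 17. 11⁻¹ ≡ 14 (mod 17), so λ ≡ 0.
  x = λ² - 5 - 16 = 0 - 21 ≡ 13; y = λ·(5 - 13) - 10 ≡ 7. → (13, 7)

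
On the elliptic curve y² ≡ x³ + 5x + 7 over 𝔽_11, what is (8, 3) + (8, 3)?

tangent at (8, 3): λ = (3·8² + 5)/(2·3) ≡ 10/6. 6⁻¹ ≡ 2 (mod 11), so λ ≡ 10·2 ≡ 9.
  x = λ² - 8 - 8 = 81 - 16 ≡ 10; y = λ·(8 - 10) - 3 ≡ 1. → (10, 1)

(10, 1)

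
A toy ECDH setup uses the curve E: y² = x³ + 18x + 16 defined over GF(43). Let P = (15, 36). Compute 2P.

(23, 16)

tangent at (15, 36): λ = (3·15² + 18)/(2·36) ≡ 5/29. 29⁻¹ ≡ 3 (mod 43), so λ ≡ 5·3 ≡ 15.
  x = λ² - 15 - 15 = 225 - 30 ≡ 23; y = λ·(15 - 23) - 36 ≡ 16. → (23, 16)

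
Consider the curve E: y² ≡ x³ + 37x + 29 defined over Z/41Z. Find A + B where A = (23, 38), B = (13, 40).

(23, 38) + (13, 40). λ = (40 - 38)/(13 - 23) ≡ 2/31 mod 41. 31⁻¹ ≡ 4 (mod 41) since 31·4 = 124 ≡ 1, so λ ≡ 8.
  x = λ² - 23 - 13 = 64 - 36 ≡ 28; y = λ·(23 - 28) - 38 ≡ 4. → (28, 4)

(28, 4)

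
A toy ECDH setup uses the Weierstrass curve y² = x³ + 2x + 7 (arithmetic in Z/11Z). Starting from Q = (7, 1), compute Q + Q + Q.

Repeated addition: build up to 3Q.
2Q: tangent at (7, 1): λ = (3·7² + 2)/(2·1) ≡ 6/2. 2⁻¹ ≡ 6 (mod 11), so λ ≡ 6·6 ≡ 3.
  x = λ² - 7 - 7 = 9 - 14 ≡ 6; y = λ·(7 - 6) - 1 ≡ 2. → (6, 2)
3Q: (6, 2) + (7, 1). λ = (1 - 2)/(7 - 6) ≡ 10/1 mod 11. 1⁻¹ ≡ 1 (mod 11), so λ ≡ 10.
  x = λ² - 6 - 7 = 100 - 13 ≡ 10; y = λ·(6 - 10) - 2 ≡ 2. → (10, 2)

(10, 2)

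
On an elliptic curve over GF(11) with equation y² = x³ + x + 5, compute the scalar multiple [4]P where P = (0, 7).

Double-and-add on 4 = (100)₂. Start with P = (0, 7) for the leading 1-bit.
double: tangent at (0, 7): λ = (3·0² + 1)/(2·7) ≡ 1/3. 3⁻¹ ≡ 4 (mod 11) since 3·4 = 12 ≡ 1, so λ ≡ 1·4 ≡ 4.
  x = λ² - 0 - 0 = 16 - 0 ≡ 5; y = λ·(0 - 5) - 7 ≡ 6. → (5, 6)
double: tangent at (5, 6): λ = (3·5² + 1)/(2·6) ≡ 10/1. 1⁻¹ ≡ 1 (mod 11) since 1·1 = 1 ≡ 1, so λ ≡ 10·1 ≡ 10.
  x = λ² - 5 - 5 = 100 - 10 ≡ 2; y = λ·(5 - 2) - 6 ≡ 2. → (2, 2)

(2, 2)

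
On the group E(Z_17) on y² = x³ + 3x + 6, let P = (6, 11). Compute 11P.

Repeated addition: build up to 11P.
2P: tangent at (6, 11): λ = (3·6² + 3)/(2·11) ≡ 9/5. 5⁻¹ ≡ 7 (mod 17), so λ ≡ 9·7 ≡ 12.
  x = λ² - 6 - 6 = 144 - 12 ≡ 13; y = λ·(6 - 13) - 11 ≡ 7. → (13, 7)
3P: (13, 7) + (6, 11). λ = (11 - 7)/(6 - 13) ≡ 4/10 mod 17. 10⁻¹ ≡ 12 (mod 17) since 10·12 = 120 ≡ 1, so λ ≡ 14.
  x = λ² - 13 - 6 = 196 - 19 ≡ 7; y = λ·(13 - 7) - 7 ≡ 9. → (7, 9)
4P: (7, 9) + (6, 11). λ = (11 - 9)/(6 - 7) ≡ 2/16 mod 17. 16⁻¹ ≡ 16 (mod 17) since 16·16 = 256 ≡ 1, so λ ≡ 15.
  x = λ² - 7 - 6 = 225 - 13 ≡ 8; y = λ·(7 - 8) - 9 ≡ 10. → (8, 10)
5P: (8, 10) + (6, 11). λ = (11 - 10)/(6 - 8) ≡ 1/15 mod 17. 15⁻¹ ≡ 8 (mod 17), so λ ≡ 8.
  x = λ² - 8 - 6 = 64 - 14 ≡ 16; y = λ·(8 - 16) - 10 ≡ 11. → (16, 11)
6P: (16, 11) + (6, 11). λ = (11 - 11)/(6 - 16) ≡ 0/7 mod 17. 7⁻¹ ≡ 5 (mod 17) since 7·5 = 35 ≡ 1, so λ ≡ 0.
  x = λ² - 16 - 6 = 0 - 22 ≡ 12; y = λ·(16 - 12) - 11 ≡ 6. → (12, 6)
7P: (12, 6) + (6, 11). λ = (11 - 6)/(6 - 12) ≡ 5/11 mod 17. 11⁻¹ ≡ 14 (mod 17) since 11·14 = 154 ≡ 1, so λ ≡ 2.
  x = λ² - 12 - 6 = 4 - 18 ≡ 3; y = λ·(12 - 3) - 6 ≡ 12. → (3, 12)
8P: (3, 12) + (6, 11). λ = (11 - 12)/(6 - 3) ≡ 16/3 mod 17. 3⁻¹ ≡ 6 (mod 17) since 3·6 = 18 ≡ 1, so λ ≡ 11.
  x = λ² - 3 - 6 = 121 - 9 ≡ 10; y = λ·(3 - 10) - 12 ≡ 13. → (10, 13)
9P: (10, 13) + (6, 11). λ = (11 - 13)/(6 - 10) ≡ 15/13 mod 17. 13⁻¹ ≡ 4 (mod 17), so λ ≡ 9.
  x = λ² - 10 - 6 = 81 - 16 ≡ 14; y = λ·(10 - 14) - 13 ≡ 2. → (14, 2)
10P: (14, 2) + (6, 11). λ = (11 - 2)/(6 - 14) ≡ 9/9 mod 17. 9⁻¹ ≡ 2 (mod 17) since 9·2 = 18 ≡ 1, so λ ≡ 1.
  x = λ² - 14 - 6 = 1 - 20 ≡ 15; y = λ·(14 - 15) - 2 ≡ 14. → (15, 14)
11P: (15, 14) + (6, 11). λ = (11 - 14)/(6 - 15) ≡ 14/8 mod 17. 8⁻¹ ≡ 15 (mod 17), so λ ≡ 6.
  x = λ² - 15 - 6 = 36 - 21 ≡ 15; y = λ·(15 - 15) - 14 ≡ 3. → (15, 3)

(15, 3)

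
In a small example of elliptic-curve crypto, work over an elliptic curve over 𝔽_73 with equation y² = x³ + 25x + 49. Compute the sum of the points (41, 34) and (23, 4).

(41, 34) + (23, 4). λ = (4 - 34)/(23 - 41) ≡ 43/55 mod 73. 55⁻¹ ≡ 4 (mod 73) since 55·4 = 220 ≡ 1, so λ ≡ 26.
  x = λ² - 41 - 23 = 676 - 64 ≡ 28; y = λ·(41 - 28) - 34 ≡ 12. → (28, 12)

(28, 12)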